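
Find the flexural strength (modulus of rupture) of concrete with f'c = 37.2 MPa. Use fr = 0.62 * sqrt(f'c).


fr = 0.62 * sqrt(37.2)
= 3.781 MPa

3.781


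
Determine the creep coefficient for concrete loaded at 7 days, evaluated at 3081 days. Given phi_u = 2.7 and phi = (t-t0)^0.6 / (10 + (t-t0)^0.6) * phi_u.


dt = 3081 - 7 = 3074
phi = 3074^0.6 / (10 + 3074^0.6) * 2.7
= 2.498

2.498


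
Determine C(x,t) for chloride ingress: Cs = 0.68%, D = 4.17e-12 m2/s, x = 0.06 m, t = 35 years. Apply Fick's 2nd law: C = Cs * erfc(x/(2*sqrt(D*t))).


t_seconds = 35 * 365.25 * 24 * 3600 = 1104516000.0 s
arg = 0.06 / (2 * sqrt(4.17e-12 * 1104516000.0))
= 0.442
erfc(0.442) = 0.5319
C = 0.68 * 0.5319 = 0.3617%

0.3617


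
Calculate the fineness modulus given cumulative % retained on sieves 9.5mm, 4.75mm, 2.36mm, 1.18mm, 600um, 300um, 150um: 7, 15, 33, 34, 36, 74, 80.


FM = sum(cumulative % retained) / 100
= 279 / 100
= 2.79

2.79


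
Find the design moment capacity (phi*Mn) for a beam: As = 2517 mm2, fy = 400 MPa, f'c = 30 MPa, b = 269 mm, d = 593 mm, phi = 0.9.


a = As * fy / (0.85 * f'c * b)
= 2517 * 400 / (0.85 * 30 * 269)
= 146.7745 mm
Mn = As * fy * (d - a/2) / 10^6
= 523.1461 kN-m
phi*Mn = 0.9 * 523.1461 = 470.83 kN-m

470.83


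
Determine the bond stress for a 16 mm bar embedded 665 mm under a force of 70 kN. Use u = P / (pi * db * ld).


u = P / (pi * db * ld)
= 70 * 1000 / (pi * 16 * 665)
= 2.094 MPa

2.094


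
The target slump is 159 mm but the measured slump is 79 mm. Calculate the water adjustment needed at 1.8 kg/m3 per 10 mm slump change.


Difference = 159 - 79 = 80 mm
Water adjustment = 80 * 1.8 / 10 = 14.4 kg/m3

14.4


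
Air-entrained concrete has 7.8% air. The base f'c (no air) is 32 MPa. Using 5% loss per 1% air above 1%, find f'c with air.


Strength loss = (7.8 - 1) * 5 = 34.0%
f'c = 32 * (1 - 34.0/100)
= 21.12 MPa

21.12


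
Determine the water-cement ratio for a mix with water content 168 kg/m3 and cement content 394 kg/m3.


w/c = water / cement
w/c = 168 / 394 = 0.426

0.426


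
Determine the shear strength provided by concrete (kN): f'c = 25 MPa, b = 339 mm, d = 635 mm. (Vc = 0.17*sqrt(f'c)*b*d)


Vc = 0.17 * sqrt(25) * 339 * 635 / 1000
= 182.98 kN

182.98


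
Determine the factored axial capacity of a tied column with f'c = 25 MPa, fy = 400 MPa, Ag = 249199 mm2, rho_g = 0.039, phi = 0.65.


Ast = rho * Ag = 0.039 * 249199 = 9718.761 mm2
phi*Pn = 0.65 * 0.80 * (0.85 * 25 * (249199 - 9718.761) + 400 * 9718.761) / 1000
= 4667.76 kN

4667.76


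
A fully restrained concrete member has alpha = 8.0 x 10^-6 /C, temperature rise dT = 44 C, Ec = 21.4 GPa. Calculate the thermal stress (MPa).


sigma = alpha * dT * Ec
= 8.0e-6 * 44 * 21.4 * 1000
= 7.533 MPa

7.533


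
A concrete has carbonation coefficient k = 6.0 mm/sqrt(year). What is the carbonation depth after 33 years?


depth = k * sqrt(t)
= 6.0 * sqrt(33)
= 34.47 mm

34.47


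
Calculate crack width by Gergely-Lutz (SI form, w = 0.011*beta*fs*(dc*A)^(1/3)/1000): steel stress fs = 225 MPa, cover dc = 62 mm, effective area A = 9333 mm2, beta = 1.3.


w = 0.011 * beta * fs * (dc * A)^(1/3) / 1000
= 0.011 * 1.3 * 225 * (62 * 9333)^(1/3) / 1000
= 0.268 mm

0.268


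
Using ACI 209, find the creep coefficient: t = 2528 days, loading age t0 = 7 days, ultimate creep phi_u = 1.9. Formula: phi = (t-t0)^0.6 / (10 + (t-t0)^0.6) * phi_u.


dt = 2528 - 7 = 2521
phi = 2521^0.6 / (10 + 2521^0.6) * 1.9
= 1.742

1.742


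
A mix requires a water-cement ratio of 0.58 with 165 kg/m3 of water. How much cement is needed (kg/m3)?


Cement = water / (w/c)
= 165 / 0.58
= 284.5 kg/m3

284.5


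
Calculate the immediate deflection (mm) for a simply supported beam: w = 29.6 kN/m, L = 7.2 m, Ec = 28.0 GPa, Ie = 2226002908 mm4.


Convert: L = 7.2 m = 7200 mm, Ec = 28.0 GPa = 28000 MPa
delta = 5 * 29.6 * 7200^4 / (384 * 28000 * 2226002908)
= 16.62 mm

16.62


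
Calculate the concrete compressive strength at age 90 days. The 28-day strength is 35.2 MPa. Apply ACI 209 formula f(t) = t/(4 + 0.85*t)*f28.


f(90) = 90 / (4 + 0.85 * 90) * 35.2
= 90 / 80.5 * 35.2
= 39.35 MPa

39.35


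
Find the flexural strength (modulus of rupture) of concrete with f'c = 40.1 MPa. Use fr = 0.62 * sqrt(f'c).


fr = 0.62 * sqrt(40.1)
= 3.926 MPa

3.926


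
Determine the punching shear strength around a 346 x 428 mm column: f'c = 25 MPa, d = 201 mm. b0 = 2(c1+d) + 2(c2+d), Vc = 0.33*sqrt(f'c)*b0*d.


b0 = 2*(346 + 201) + 2*(428 + 201) = 2352 mm
Vc = 0.33 * sqrt(25) * 2352 * 201 / 1000
= 780.04 kN

780.04


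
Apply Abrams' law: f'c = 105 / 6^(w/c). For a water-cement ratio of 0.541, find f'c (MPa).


f'c = 105 / 6^0.541
= 105 / 2.636
= 39.83 MPa

39.83


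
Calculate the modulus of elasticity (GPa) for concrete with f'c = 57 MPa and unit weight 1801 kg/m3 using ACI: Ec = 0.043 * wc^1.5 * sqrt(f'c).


Ec = 0.043 * 1801^1.5 * sqrt(57) / 1000
= 24.81 GPa

24.81


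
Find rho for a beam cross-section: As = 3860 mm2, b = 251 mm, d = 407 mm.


rho = As / (b * d)
= 3860 / (251 * 407)
= 0.0378

0.0378


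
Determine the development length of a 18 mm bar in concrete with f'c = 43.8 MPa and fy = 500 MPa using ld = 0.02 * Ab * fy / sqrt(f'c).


Ab = pi * 18^2 / 4 = 254.469 mm2
ld = 0.02 * 254.469 * 500 / sqrt(43.8)
= 384.5 mm

384.5


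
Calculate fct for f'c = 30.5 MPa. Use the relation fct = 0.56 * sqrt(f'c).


fct = 0.56 * sqrt(30.5)
= 0.56 * 5.523
= 3.093 MPa

3.093


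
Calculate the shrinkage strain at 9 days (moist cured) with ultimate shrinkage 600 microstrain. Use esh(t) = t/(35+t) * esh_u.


esh(9) = 9 / (35 + 9) * 600
= 9 / 44 * 600
= 122.7 microstrain

122.7


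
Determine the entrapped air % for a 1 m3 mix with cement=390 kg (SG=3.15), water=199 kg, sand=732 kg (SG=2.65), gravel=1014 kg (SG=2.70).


Vol cement = 390 / (3.15 * 1000) = 0.12381 m3
Vol water = 199 / 1000 = 0.199 m3
Vol sand = 732 / (2.65 * 1000) = 0.276226 m3
Vol gravel = 1014 / (2.70 * 1000) = 0.375556 m3
Total solid + water volume = 0.974591 m3
Air = (1 - 0.974591) * 100 = 2.54%

2.54


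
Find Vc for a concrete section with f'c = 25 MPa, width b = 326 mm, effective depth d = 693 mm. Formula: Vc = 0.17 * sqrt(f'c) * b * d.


Vc = 0.17 * sqrt(25) * 326 * 693 / 1000
= 192.03 kN

192.03


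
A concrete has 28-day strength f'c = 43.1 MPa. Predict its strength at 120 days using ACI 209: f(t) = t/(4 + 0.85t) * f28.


f(120) = 120 / (4 + 0.85 * 120) * 43.1
= 120 / 106.0 * 43.1
= 48.79 MPa

48.79


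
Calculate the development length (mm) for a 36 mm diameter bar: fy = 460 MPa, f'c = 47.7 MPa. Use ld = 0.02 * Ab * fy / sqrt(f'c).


Ab = pi * 36^2 / 4 = 1017.876 mm2
ld = 0.02 * 1017.876 * 460 / sqrt(47.7)
= 1355.9 mm

1355.9


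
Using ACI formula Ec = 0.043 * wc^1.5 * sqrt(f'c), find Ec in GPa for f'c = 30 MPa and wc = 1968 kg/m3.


Ec = 0.043 * 1968^1.5 * sqrt(30) / 1000
= 20.56 GPa

20.56


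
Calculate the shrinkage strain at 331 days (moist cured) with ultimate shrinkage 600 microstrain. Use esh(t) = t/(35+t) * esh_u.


esh(331) = 331 / (35 + 331) * 600
= 331 / 366 * 600
= 542.6 microstrain

542.6


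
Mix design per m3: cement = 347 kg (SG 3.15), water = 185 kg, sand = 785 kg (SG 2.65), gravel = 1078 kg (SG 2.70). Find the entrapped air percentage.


Vol cement = 347 / (3.15 * 1000) = 0.110159 m3
Vol water = 185 / 1000 = 0.185 m3
Vol sand = 785 / (2.65 * 1000) = 0.296226 m3
Vol gravel = 1078 / (2.70 * 1000) = 0.399259 m3
Total solid + water volume = 0.990644 m3
Air = (1 - 0.990644) * 100 = 0.94%

0.94


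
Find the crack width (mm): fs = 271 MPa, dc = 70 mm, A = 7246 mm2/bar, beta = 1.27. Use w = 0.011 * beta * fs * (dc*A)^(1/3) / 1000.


w = 0.011 * beta * fs * (dc * A)^(1/3) / 1000
= 0.011 * 1.27 * 271 * (70 * 7246)^(1/3) / 1000
= 0.302 mm

0.302


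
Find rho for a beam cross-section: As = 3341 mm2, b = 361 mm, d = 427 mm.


rho = As / (b * d)
= 3341 / (361 * 427)
= 0.0217

0.0217


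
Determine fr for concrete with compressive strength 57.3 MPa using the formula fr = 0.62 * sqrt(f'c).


fr = 0.62 * sqrt(57.3)
= 4.693 MPa

4.693


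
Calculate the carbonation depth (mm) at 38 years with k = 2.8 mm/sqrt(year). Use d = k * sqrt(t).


depth = k * sqrt(t)
= 2.8 * sqrt(38)
= 17.26 mm

17.26


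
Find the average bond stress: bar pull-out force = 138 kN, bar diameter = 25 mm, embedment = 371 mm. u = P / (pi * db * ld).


u = P / (pi * db * ld)
= 138 * 1000 / (pi * 25 * 371)
= 4.736 MPa

4.736


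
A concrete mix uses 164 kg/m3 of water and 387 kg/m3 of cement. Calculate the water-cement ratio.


w/c = water / cement
w/c = 164 / 387 = 0.424

0.424


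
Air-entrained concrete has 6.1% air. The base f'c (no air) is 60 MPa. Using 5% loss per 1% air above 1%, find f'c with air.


Strength loss = (6.1 - 1) * 5 = 25.5%
f'c = 60 * (1 - 25.5/100)
= 44.7 MPa

44.7


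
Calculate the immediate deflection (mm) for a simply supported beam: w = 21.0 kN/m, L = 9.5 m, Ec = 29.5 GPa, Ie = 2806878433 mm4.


Convert: L = 9.5 m = 9500 mm, Ec = 29.5 GPa = 29500 MPa
delta = 5 * 21.0 * 9500^4 / (384 * 29500 * 2806878433)
= 26.9 mm

26.9


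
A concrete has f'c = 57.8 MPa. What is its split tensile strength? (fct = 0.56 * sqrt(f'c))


fct = 0.56 * sqrt(57.8)
= 0.56 * 7.603
= 4.257 MPa

4.257


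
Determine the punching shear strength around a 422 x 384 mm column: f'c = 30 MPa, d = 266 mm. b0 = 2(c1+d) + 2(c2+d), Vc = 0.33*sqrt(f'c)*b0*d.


b0 = 2*(422 + 266) + 2*(384 + 266) = 2676 mm
Vc = 0.33 * sqrt(30) * 2676 * 266 / 1000
= 1286.6 kN

1286.6


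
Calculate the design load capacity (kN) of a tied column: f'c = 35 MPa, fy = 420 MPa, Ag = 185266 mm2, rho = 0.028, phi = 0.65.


Ast = rho * Ag = 0.028 * 185266 = 5187.448 mm2
phi*Pn = 0.65 * 0.80 * (0.85 * 35 * (185266 - 5187.448) + 420 * 5187.448) / 1000
= 3918.75 kN

3918.75


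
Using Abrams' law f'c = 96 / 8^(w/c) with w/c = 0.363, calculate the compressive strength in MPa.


f'c = 96 / 8^0.363
= 96 / 2.127
= 45.13 MPa

45.13


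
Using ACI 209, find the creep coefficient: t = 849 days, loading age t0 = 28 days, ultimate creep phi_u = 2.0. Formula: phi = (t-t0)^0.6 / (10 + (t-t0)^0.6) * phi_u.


dt = 849 - 28 = 821
phi = 821^0.6 / (10 + 821^0.6) * 2.0
= 1.697

1.697


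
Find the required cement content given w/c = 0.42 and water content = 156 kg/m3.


Cement = water / (w/c)
= 156 / 0.42
= 371.4 kg/m3

371.4


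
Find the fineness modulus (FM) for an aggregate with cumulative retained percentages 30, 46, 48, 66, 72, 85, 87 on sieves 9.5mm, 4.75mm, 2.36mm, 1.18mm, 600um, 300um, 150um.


FM = sum(cumulative % retained) / 100
= 434 / 100
= 4.34

4.34


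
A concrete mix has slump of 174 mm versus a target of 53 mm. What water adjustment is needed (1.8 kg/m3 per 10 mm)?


Difference = 53 - 174 = -121 mm
Water adjustment = -121 * 1.8 / 10 = -21.8 kg/m3

-21.8


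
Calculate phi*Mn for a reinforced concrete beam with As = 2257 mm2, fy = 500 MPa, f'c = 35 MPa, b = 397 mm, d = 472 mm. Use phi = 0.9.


a = As * fy / (0.85 * f'c * b)
= 2257 * 500 / (0.85 * 35 * 397)
= 95.5485 mm
Mn = As * fy * (d - a/2) / 10^6
= 478.7387 kN-m
phi*Mn = 0.9 * 478.7387 = 430.86 kN-m

430.86


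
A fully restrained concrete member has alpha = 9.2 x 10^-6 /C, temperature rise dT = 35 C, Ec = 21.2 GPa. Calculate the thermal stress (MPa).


sigma = alpha * dT * Ec
= 9.2e-6 * 35 * 21.2 * 1000
= 6.826 MPa

6.826


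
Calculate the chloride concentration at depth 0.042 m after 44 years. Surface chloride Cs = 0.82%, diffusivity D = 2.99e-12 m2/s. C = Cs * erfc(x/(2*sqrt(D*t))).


t_seconds = 44 * 365.25 * 24 * 3600 = 1388534400.0 s
arg = 0.042 / (2 * sqrt(2.99e-12 * 1388534400.0))
= 0.3259
erfc(0.3259) = 0.6449
C = 0.82 * 0.6449 = 0.5288%

0.5288


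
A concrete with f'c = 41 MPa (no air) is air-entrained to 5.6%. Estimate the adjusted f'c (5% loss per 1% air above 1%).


Strength loss = (5.6 - 1) * 5 = 23.0%
f'c = 41 * (1 - 23.0/100)
= 31.57 MPa

31.57


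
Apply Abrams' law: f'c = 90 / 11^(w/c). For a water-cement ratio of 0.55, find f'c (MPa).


f'c = 90 / 11^0.55
= 90 / 3.739
= 24.07 MPa

24.07


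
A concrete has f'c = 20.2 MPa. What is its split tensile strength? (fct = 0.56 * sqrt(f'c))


fct = 0.56 * sqrt(20.2)
= 0.56 * 4.494
= 2.517 MPa

2.517


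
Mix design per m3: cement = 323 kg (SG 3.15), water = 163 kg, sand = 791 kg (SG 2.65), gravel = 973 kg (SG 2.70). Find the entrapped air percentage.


Vol cement = 323 / (3.15 * 1000) = 0.10254 m3
Vol water = 163 / 1000 = 0.163 m3
Vol sand = 791 / (2.65 * 1000) = 0.298491 m3
Vol gravel = 973 / (2.70 * 1000) = 0.36037 m3
Total solid + water volume = 0.924401 m3
Air = (1 - 0.924401) * 100 = 7.56%

7.56


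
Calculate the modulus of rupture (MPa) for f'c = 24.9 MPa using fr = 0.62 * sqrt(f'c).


fr = 0.62 * sqrt(24.9)
= 3.094 MPa

3.094


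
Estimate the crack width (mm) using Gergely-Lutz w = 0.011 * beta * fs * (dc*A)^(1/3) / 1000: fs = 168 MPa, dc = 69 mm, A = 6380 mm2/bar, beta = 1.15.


w = 0.011 * beta * fs * (dc * A)^(1/3) / 1000
= 0.011 * 1.15 * 168 * (69 * 6380)^(1/3) / 1000
= 0.162 mm

0.162


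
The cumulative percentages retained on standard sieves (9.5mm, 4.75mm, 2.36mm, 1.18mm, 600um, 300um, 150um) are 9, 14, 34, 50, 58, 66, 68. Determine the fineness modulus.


FM = sum(cumulative % retained) / 100
= 299 / 100
= 2.99

2.99


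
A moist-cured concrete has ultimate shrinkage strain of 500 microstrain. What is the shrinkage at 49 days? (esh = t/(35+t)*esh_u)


esh(49) = 49 / (35 + 49) * 500
= 49 / 84 * 500
= 291.7 microstrain

291.7


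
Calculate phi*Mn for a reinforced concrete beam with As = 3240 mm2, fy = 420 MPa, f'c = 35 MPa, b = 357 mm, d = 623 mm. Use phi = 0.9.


a = As * fy / (0.85 * f'c * b)
= 3240 * 420 / (0.85 * 35 * 357)
= 128.1265 mm
Mn = As * fy * (d - a/2) / 10^6
= 760.6011 kN-m
phi*Mn = 0.9 * 760.6011 = 684.54 kN-m

684.54


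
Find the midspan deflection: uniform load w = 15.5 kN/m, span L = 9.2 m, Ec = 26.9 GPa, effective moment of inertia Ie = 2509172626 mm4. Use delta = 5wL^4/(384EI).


Convert: L = 9.2 m = 9200 mm, Ec = 26.9 GPa = 26900 MPa
delta = 5 * 15.5 * 9200^4 / (384 * 26900 * 2509172626)
= 21.42 mm

21.42


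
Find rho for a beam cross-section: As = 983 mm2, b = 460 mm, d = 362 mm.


rho = As / (b * d)
= 983 / (460 * 362)
= 0.0059

0.0059


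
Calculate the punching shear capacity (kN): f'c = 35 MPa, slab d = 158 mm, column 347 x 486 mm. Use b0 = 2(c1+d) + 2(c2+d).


b0 = 2*(347 + 158) + 2*(486 + 158) = 2298 mm
Vc = 0.33 * sqrt(35) * 2298 * 158 / 1000
= 708.85 kN

708.85


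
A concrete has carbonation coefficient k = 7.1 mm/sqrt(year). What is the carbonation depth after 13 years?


depth = k * sqrt(t)
= 7.1 * sqrt(13)
= 25.6 mm

25.6


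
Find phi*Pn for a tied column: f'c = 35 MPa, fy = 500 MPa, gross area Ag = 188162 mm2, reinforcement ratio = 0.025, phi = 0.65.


Ast = rho * Ag = 0.025 * 188162 = 4704.05 mm2
phi*Pn = 0.65 * 0.80 * (0.85 * 35 * (188162 - 4704.05) + 500 * 4704.05) / 1000
= 4061.15 kN

4061.15


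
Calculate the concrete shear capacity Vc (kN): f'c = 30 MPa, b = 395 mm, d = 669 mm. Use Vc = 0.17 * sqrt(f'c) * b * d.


Vc = 0.17 * sqrt(30) * 395 * 669 / 1000
= 246.06 kN

246.06


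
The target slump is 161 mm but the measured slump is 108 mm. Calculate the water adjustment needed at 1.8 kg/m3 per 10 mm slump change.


Difference = 161 - 108 = 53 mm
Water adjustment = 53 * 1.8 / 10 = 9.5 kg/m3

9.5


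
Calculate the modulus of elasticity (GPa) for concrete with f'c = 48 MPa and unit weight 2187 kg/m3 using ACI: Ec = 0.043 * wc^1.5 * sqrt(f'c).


Ec = 0.043 * 2187^1.5 * sqrt(48) / 1000
= 30.47 GPa

30.47


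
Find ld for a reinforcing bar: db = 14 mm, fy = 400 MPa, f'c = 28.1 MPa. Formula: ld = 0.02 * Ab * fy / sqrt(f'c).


Ab = pi * 14^2 / 4 = 153.938 mm2
ld = 0.02 * 153.938 * 400 / sqrt(28.1)
= 232.3 mm

232.3


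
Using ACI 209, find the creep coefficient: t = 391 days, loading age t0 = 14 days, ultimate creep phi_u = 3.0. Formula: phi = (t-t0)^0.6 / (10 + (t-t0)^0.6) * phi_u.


dt = 391 - 14 = 377
phi = 377^0.6 / (10 + 377^0.6) * 3.0
= 2.335

2.335


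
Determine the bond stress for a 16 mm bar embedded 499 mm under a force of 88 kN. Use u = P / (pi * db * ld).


u = P / (pi * db * ld)
= 88 * 1000 / (pi * 16 * 499)
= 3.508 MPa

3.508


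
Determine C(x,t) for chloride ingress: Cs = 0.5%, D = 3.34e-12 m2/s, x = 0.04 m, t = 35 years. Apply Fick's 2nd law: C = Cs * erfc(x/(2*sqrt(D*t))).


t_seconds = 35 * 365.25 * 24 * 3600 = 1104516000.0 s
arg = 0.04 / (2 * sqrt(3.34e-12 * 1104516000.0))
= 0.3293
erfc(0.3293) = 0.6414
C = 0.5 * 0.6414 = 0.3207%

0.3207


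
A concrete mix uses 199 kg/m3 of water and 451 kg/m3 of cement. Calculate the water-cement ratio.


w/c = water / cement
w/c = 199 / 451 = 0.441

0.441


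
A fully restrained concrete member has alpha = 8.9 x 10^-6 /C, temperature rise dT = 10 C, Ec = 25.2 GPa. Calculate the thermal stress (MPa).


sigma = alpha * dT * Ec
= 8.9e-6 * 10 * 25.2 * 1000
= 2.243 MPa

2.243


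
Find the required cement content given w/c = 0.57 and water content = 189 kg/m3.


Cement = water / (w/c)
= 189 / 0.57
= 331.6 kg/m3

331.6


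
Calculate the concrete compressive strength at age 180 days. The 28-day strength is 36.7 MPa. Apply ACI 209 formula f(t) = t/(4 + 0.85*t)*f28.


f(180) = 180 / (4 + 0.85 * 180) * 36.7
= 180 / 157.0 * 36.7
= 42.08 MPa

42.08


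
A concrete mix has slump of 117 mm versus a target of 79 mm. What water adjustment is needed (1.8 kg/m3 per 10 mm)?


Difference = 79 - 117 = -38 mm
Water adjustment = -38 * 1.8 / 10 = -6.8 kg/m3

-6.8


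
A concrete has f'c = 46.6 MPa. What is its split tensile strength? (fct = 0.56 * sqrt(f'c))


fct = 0.56 * sqrt(46.6)
= 0.56 * 6.826
= 3.823 MPa

3.823


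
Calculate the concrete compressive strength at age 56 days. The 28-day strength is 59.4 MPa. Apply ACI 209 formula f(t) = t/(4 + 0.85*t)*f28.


f(56) = 56 / (4 + 0.85 * 56) * 59.4
= 56 / 51.6 * 59.4
= 64.47 MPa

64.47


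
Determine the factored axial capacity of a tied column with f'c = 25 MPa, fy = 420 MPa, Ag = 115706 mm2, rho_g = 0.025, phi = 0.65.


Ast = rho * Ag = 0.025 * 115706 = 2892.65 mm2
phi*Pn = 0.65 * 0.80 * (0.85 * 25 * (115706 - 2892.65) + 420 * 2892.65) / 1000
= 1878.34 kN

1878.34


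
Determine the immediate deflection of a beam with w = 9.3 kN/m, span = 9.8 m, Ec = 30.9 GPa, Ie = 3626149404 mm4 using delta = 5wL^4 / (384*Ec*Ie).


Convert: L = 9.8 m = 9800 mm, Ec = 30.9 GPa = 30900 MPa
delta = 5 * 9.3 * 9800^4 / (384 * 30900 * 3626149404)
= 9.97 mm

9.97


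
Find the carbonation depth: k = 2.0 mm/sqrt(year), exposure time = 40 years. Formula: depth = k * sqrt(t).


depth = k * sqrt(t)
= 2.0 * sqrt(40)
= 12.65 mm

12.65


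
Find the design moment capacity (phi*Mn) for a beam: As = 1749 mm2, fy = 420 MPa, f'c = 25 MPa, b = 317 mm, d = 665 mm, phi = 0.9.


a = As * fy / (0.85 * f'c * b)
= 1749 * 420 / (0.85 * 25 * 317)
= 109.0488 mm
Mn = As * fy * (d - a/2) / 10^6
= 448.4432 kN-m
phi*Mn = 0.9 * 448.4432 = 403.6 kN-m

403.6


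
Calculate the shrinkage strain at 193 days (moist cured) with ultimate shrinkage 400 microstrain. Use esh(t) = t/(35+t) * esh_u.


esh(193) = 193 / (35 + 193) * 400
= 193 / 228 * 400
= 338.6 microstrain

338.6


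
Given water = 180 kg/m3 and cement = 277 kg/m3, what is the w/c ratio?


w/c = water / cement
w/c = 180 / 277 = 0.65

0.65


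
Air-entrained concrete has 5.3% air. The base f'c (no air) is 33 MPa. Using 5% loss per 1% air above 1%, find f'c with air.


Strength loss = (5.3 - 1) * 5 = 21.5%
f'c = 33 * (1 - 21.5/100)
= 25.91 MPa

25.91


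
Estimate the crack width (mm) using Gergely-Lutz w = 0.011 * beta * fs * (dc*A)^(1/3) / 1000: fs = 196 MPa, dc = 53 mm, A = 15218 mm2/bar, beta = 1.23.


w = 0.011 * beta * fs * (dc * A)^(1/3) / 1000
= 0.011 * 1.23 * 196 * (53 * 15218)^(1/3) / 1000
= 0.247 mm

0.247


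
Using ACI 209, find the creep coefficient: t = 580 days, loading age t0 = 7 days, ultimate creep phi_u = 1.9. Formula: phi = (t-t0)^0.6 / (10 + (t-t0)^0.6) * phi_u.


dt = 580 - 7 = 573
phi = 573^0.6 / (10 + 573^0.6) * 1.9
= 1.556

1.556


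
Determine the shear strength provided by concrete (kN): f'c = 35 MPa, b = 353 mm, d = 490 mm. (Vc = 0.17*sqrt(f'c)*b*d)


Vc = 0.17 * sqrt(35) * 353 * 490 / 1000
= 173.96 kN

173.96


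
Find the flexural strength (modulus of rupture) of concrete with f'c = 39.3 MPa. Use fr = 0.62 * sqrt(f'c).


fr = 0.62 * sqrt(39.3)
= 3.887 MPa

3.887


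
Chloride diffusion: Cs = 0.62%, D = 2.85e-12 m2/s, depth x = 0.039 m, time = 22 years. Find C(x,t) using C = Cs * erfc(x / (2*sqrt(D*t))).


t_seconds = 22 * 365.25 * 24 * 3600 = 694267200.0 s
arg = 0.039 / (2 * sqrt(2.85e-12 * 694267200.0))
= 0.4384
erfc(0.4384) = 0.5353
C = 0.62 * 0.5353 = 0.3319%

0.3319


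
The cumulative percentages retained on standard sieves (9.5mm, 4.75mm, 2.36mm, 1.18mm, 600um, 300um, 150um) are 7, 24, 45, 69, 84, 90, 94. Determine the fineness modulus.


FM = sum(cumulative % retained) / 100
= 413 / 100
= 4.13

4.13


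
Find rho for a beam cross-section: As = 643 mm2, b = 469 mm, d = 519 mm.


rho = As / (b * d)
= 643 / (469 * 519)
= 0.0026

0.0026


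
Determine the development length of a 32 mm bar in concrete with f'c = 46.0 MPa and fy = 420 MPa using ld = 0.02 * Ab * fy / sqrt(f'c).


Ab = pi * 32^2 / 4 = 804.248 mm2
ld = 0.02 * 804.248 * 420 / sqrt(46.0)
= 996.1 mm

996.1


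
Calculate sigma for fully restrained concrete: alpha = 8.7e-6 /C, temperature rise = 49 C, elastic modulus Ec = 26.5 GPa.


sigma = alpha * dT * Ec
= 8.7e-6 * 49 * 26.5 * 1000
= 11.297 MPa

11.297


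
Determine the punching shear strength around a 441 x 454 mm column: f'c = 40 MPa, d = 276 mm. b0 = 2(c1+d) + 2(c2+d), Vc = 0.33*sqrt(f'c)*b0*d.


b0 = 2*(441 + 276) + 2*(454 + 276) = 2894 mm
Vc = 0.33 * sqrt(40) * 2894 * 276 / 1000
= 1667.06 kN

1667.06


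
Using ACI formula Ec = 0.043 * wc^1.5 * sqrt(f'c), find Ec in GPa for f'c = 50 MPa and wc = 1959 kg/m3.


Ec = 0.043 * 1959^1.5 * sqrt(50) / 1000
= 26.36 GPa

26.36


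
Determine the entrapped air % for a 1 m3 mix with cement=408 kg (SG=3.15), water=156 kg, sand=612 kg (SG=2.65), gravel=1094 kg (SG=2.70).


Vol cement = 408 / (3.15 * 1000) = 0.129524 m3
Vol water = 156 / 1000 = 0.156 m3
Vol sand = 612 / (2.65 * 1000) = 0.230943 m3
Vol gravel = 1094 / (2.70 * 1000) = 0.405185 m3
Total solid + water volume = 0.921652 m3
Air = (1 - 0.921652) * 100 = 7.83%

7.83


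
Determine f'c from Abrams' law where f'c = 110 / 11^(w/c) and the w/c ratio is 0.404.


f'c = 110 / 11^0.404
= 110 / 2.635
= 41.75 MPa

41.75


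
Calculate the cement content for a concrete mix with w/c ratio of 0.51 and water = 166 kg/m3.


Cement = water / (w/c)
= 166 / 0.51
= 325.5 kg/m3

325.5


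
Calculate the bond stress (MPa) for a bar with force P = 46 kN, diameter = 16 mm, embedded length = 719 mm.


u = P / (pi * db * ld)
= 46 * 1000 / (pi * 16 * 719)
= 1.273 MPa

1.273


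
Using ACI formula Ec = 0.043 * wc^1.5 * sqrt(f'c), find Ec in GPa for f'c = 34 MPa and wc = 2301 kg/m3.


Ec = 0.043 * 2301^1.5 * sqrt(34) / 1000
= 27.67 GPa

27.67


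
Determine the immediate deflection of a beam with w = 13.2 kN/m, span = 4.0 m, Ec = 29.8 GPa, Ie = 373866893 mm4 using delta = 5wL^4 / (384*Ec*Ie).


Convert: L = 4.0 m = 4000 mm, Ec = 29.8 GPa = 29800 MPa
delta = 5 * 13.2 * 4000^4 / (384 * 29800 * 373866893)
= 3.95 mm

3.95


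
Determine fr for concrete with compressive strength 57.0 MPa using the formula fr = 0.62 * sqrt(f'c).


fr = 0.62 * sqrt(57.0)
= 4.681 MPa

4.681


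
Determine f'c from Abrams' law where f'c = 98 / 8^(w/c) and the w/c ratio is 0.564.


f'c = 98 / 8^0.564
= 98 / 3.231
= 30.33 MPa

30.33


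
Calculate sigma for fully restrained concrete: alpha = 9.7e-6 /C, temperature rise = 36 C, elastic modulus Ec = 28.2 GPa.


sigma = alpha * dT * Ec
= 9.7e-6 * 36 * 28.2 * 1000
= 9.847 MPa

9.847


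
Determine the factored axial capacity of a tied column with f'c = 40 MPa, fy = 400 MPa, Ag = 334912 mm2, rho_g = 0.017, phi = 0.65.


Ast = rho * Ag = 0.017 * 334912 = 5693.504 mm2
phi*Pn = 0.65 * 0.80 * (0.85 * 40 * (334912 - 5693.504) + 400 * 5693.504) / 1000
= 7004.83 kN

7004.83


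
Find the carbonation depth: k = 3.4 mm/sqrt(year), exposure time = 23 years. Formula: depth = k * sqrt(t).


depth = k * sqrt(t)
= 3.4 * sqrt(23)
= 16.31 mm

16.31


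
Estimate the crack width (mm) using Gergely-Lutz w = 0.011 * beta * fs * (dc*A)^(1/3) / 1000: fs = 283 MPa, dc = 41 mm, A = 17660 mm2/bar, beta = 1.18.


w = 0.011 * beta * fs * (dc * A)^(1/3) / 1000
= 0.011 * 1.18 * 283 * (41 * 17660)^(1/3) / 1000
= 0.33 mm

0.33


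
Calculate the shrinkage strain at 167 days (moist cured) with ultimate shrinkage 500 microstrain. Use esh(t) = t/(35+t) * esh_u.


esh(167) = 167 / (35 + 167) * 500
= 167 / 202 * 500
= 413.4 microstrain

413.4


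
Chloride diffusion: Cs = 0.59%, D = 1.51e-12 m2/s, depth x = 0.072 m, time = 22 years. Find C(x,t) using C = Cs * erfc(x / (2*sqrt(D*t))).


t_seconds = 22 * 365.25 * 24 * 3600 = 694267200.0 s
arg = 0.072 / (2 * sqrt(1.51e-12 * 694267200.0))
= 1.1119
erfc(1.1119) = 0.1159
C = 0.59 * 0.1159 = 0.0684%

0.0684


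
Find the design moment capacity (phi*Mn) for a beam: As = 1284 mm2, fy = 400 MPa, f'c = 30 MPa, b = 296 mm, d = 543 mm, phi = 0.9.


a = As * fy / (0.85 * f'c * b)
= 1284 * 400 / (0.85 * 30 * 296)
= 68.0445 mm
Mn = As * fy * (d - a/2) / 10^6
= 261.411 kN-m
phi*Mn = 0.9 * 261.411 = 235.27 kN-m

235.27


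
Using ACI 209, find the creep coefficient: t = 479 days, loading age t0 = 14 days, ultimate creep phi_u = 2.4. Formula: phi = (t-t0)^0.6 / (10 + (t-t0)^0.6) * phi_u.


dt = 479 - 14 = 465
phi = 465^0.6 / (10 + 465^0.6) * 2.4
= 1.919

1.919


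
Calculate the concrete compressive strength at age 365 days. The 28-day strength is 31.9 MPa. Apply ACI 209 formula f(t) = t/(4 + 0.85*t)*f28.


f(365) = 365 / (4 + 0.85 * 365) * 31.9
= 365 / 314.25 * 31.9
= 37.05 MPa

37.05


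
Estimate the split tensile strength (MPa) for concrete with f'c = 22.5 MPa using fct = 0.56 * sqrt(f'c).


fct = 0.56 * sqrt(22.5)
= 0.56 * 4.743
= 2.656 MPa

2.656


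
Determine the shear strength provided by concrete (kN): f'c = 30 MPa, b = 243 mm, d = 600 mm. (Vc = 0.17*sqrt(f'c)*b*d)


Vc = 0.17 * sqrt(30) * 243 * 600 / 1000
= 135.76 kN

135.76


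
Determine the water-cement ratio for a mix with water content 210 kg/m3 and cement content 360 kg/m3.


w/c = water / cement
w/c = 210 / 360 = 0.583

0.583


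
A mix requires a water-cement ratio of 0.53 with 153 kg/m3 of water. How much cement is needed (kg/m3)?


Cement = water / (w/c)
= 153 / 0.53
= 288.7 kg/m3

288.7


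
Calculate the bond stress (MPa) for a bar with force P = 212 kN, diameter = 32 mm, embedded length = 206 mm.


u = P / (pi * db * ld)
= 212 * 1000 / (pi * 32 * 206)
= 10.237 MPa

10.237


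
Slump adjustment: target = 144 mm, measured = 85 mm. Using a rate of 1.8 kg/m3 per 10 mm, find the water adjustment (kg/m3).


Difference = 144 - 85 = 59 mm
Water adjustment = 59 * 1.8 / 10 = 10.6 kg/m3

10.6


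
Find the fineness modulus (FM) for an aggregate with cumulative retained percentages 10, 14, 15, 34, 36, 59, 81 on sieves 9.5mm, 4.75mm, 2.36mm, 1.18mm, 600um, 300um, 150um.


FM = sum(cumulative % retained) / 100
= 249 / 100
= 2.49

2.49


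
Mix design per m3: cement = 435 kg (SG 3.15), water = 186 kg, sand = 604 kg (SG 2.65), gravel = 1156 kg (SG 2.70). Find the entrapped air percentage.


Vol cement = 435 / (3.15 * 1000) = 0.138095 m3
Vol water = 186 / 1000 = 0.186 m3
Vol sand = 604 / (2.65 * 1000) = 0.227925 m3
Vol gravel = 1156 / (2.70 * 1000) = 0.428148 m3
Total solid + water volume = 0.980168 m3
Air = (1 - 0.980168) * 100 = 1.98%

1.98


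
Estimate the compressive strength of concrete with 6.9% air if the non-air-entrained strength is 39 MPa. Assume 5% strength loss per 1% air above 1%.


Strength loss = (6.9 - 1) * 5 = 29.5%
f'c = 39 * (1 - 29.5/100)
= 27.5 MPa

27.5


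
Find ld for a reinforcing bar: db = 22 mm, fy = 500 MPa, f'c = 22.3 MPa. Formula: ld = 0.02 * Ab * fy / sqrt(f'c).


Ab = pi * 22^2 / 4 = 380.133 mm2
ld = 0.02 * 380.133 * 500 / sqrt(22.3)
= 805.0 mm

805.0


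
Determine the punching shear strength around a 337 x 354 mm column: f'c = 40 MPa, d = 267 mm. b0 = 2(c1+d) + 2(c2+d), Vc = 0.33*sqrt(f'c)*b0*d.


b0 = 2*(337 + 267) + 2*(354 + 267) = 2450 mm
Vc = 0.33 * sqrt(40) * 2450 * 267 / 1000
= 1365.28 kN

1365.28


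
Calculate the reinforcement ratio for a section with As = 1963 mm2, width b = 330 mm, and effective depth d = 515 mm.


rho = As / (b * d)
= 1963 / (330 * 515)
= 0.0116

0.0116


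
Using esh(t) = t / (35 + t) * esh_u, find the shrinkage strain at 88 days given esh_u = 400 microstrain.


esh(88) = 88 / (35 + 88) * 400
= 88 / 123 * 400
= 286.2 microstrain

286.2


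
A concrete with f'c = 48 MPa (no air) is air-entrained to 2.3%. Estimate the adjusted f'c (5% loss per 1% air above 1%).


Strength loss = (2.3 - 1) * 5 = 6.5%
f'c = 48 * (1 - 6.5/100)
= 44.88 MPa

44.88


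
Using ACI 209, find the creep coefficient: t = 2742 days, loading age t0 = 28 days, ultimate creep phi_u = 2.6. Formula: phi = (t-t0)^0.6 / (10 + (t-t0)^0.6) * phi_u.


dt = 2742 - 28 = 2714
phi = 2714^0.6 / (10 + 2714^0.6) * 2.6
= 2.392

2.392


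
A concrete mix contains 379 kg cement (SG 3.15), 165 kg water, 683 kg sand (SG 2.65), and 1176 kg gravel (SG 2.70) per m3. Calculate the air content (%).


Vol cement = 379 / (3.15 * 1000) = 0.120317 m3
Vol water = 165 / 1000 = 0.165 m3
Vol sand = 683 / (2.65 * 1000) = 0.257736 m3
Vol gravel = 1176 / (2.70 * 1000) = 0.435556 m3
Total solid + water volume = 0.978609 m3
Air = (1 - 0.978609) * 100 = 2.14%

2.14


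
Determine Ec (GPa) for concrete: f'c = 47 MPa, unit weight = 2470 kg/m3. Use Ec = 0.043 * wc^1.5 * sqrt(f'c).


Ec = 0.043 * 2470^1.5 * sqrt(47) / 1000
= 36.19 GPa

36.19


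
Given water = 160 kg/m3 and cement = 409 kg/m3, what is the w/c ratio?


w/c = water / cement
w/c = 160 / 409 = 0.391

0.391


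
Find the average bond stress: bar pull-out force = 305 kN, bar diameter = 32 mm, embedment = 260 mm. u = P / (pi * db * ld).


u = P / (pi * db * ld)
= 305 * 1000 / (pi * 32 * 260)
= 11.669 MPa

11.669


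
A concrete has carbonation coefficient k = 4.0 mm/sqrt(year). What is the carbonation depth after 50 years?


depth = k * sqrt(t)
= 4.0 * sqrt(50)
= 28.28 mm

28.28


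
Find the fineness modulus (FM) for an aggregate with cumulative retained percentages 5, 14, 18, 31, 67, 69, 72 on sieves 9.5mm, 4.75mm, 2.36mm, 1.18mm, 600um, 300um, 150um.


FM = sum(cumulative % retained) / 100
= 276 / 100
= 2.76

2.76


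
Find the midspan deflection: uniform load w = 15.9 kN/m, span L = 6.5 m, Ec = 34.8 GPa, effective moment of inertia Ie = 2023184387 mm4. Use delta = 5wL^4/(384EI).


Convert: L = 6.5 m = 6500 mm, Ec = 34.8 GPa = 34800 MPa
delta = 5 * 15.9 * 6500^4 / (384 * 34800 * 2023184387)
= 5.25 mm

5.25


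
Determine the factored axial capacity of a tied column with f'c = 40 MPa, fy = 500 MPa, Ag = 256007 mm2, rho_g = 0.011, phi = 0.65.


Ast = rho * Ag = 0.011 * 256007 = 2816.077 mm2
phi*Pn = 0.65 * 0.80 * (0.85 * 40 * (256007 - 2816.077) + 500 * 2816.077) / 1000
= 5208.6 kN

5208.6


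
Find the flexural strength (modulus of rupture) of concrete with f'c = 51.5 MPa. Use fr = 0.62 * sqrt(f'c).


fr = 0.62 * sqrt(51.5)
= 4.449 MPa

4.449


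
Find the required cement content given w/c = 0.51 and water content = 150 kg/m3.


Cement = water / (w/c)
= 150 / 0.51
= 294.1 kg/m3

294.1


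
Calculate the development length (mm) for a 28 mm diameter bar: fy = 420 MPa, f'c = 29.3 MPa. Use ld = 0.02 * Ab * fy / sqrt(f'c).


Ab = pi * 28^2 / 4 = 615.752 mm2
ld = 0.02 * 615.752 * 420 / sqrt(29.3)
= 955.5 mm

955.5


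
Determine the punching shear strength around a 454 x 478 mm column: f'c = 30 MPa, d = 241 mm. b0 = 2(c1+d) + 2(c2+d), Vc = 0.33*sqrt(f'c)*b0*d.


b0 = 2*(454 + 241) + 2*(478 + 241) = 2828 mm
Vc = 0.33 * sqrt(30) * 2828 * 241 / 1000
= 1231.89 kN

1231.89


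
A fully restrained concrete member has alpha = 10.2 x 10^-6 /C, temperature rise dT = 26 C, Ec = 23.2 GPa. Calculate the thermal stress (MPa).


sigma = alpha * dT * Ec
= 10.2e-6 * 26 * 23.2 * 1000
= 6.153 MPa

6.153


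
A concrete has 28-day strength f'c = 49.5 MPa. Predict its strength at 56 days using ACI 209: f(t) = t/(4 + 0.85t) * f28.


f(56) = 56 / (4 + 0.85 * 56) * 49.5
= 56 / 51.6 * 49.5
= 53.72 MPa

53.72


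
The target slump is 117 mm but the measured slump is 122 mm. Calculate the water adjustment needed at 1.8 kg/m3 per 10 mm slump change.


Difference = 117 - 122 = -5 mm
Water adjustment = -5 * 1.8 / 10 = -0.9 kg/m3

-0.9


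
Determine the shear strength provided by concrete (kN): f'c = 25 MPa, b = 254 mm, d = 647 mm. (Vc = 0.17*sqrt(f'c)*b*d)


Vc = 0.17 * sqrt(25) * 254 * 647 / 1000
= 139.69 kN

139.69


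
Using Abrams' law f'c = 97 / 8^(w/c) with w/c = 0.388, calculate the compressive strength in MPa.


f'c = 97 / 8^0.388
= 97 / 2.241
= 43.29 MPa

43.29


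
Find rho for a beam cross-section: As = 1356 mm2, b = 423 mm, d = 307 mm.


rho = As / (b * d)
= 1356 / (423 * 307)
= 0.0104

0.0104


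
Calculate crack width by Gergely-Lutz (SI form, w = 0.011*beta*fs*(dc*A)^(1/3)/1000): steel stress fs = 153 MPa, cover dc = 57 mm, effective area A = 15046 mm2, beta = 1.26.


w = 0.011 * beta * fs * (dc * A)^(1/3) / 1000
= 0.011 * 1.26 * 153 * (57 * 15046)^(1/3) / 1000
= 0.201 mm

0.201


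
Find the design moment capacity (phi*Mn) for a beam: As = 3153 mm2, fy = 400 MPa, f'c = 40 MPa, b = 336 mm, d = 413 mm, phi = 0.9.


a = As * fy / (0.85 * f'c * b)
= 3153 * 400 / (0.85 * 40 * 336)
= 110.3992 mm
Mn = As * fy * (d - a/2) / 10^6
= 451.2579 kN-m
phi*Mn = 0.9 * 451.2579 = 406.13 kN-m

406.13


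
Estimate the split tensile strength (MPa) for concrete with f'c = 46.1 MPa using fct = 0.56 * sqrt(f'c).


fct = 0.56 * sqrt(46.1)
= 0.56 * 6.79
= 3.802 MPa

3.802


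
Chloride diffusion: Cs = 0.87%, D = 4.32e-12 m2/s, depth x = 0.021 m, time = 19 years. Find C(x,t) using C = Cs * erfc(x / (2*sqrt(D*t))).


t_seconds = 19 * 365.25 * 24 * 3600 = 599594400.0 s
arg = 0.021 / (2 * sqrt(4.32e-12 * 599594400.0))
= 0.2063
erfc(0.2063) = 0.7705
C = 0.87 * 0.7705 = 0.6703%

0.6703


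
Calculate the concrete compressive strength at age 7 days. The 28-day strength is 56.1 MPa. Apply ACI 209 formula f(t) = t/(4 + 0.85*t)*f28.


f(7) = 7 / (4 + 0.85 * 7) * 56.1
= 7 / 9.95 * 56.1
= 39.47 MPa

39.47


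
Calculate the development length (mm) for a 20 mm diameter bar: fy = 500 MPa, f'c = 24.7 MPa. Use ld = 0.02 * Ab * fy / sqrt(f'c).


Ab = pi * 20^2 / 4 = 314.159 mm2
ld = 0.02 * 314.159 * 500 / sqrt(24.7)
= 632.1 mm

632.1


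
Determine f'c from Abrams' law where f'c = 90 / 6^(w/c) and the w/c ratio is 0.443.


f'c = 90 / 6^0.443
= 90 / 2.212
= 40.69 MPa

40.69


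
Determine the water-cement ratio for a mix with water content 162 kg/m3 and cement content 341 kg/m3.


w/c = water / cement
w/c = 162 / 341 = 0.475

0.475


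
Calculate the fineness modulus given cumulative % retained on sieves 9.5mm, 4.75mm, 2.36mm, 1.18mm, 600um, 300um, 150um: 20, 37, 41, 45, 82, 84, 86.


FM = sum(cumulative % retained) / 100
= 395 / 100
= 3.95

3.95


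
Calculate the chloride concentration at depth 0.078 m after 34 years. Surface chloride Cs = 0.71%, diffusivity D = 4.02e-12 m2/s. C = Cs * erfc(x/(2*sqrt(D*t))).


t_seconds = 34 * 365.25 * 24 * 3600 = 1072958400.0 s
arg = 0.078 / (2 * sqrt(4.02e-12 * 1072958400.0))
= 0.5938
erfc(0.5938) = 0.401
C = 0.71 * 0.401 = 0.2847%

0.2847


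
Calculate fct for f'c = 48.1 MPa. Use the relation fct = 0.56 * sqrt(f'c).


fct = 0.56 * sqrt(48.1)
= 0.56 * 6.935
= 3.884 MPa

3.884


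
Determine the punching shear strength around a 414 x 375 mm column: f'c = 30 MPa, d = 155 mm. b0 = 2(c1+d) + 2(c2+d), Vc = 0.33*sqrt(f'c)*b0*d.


b0 = 2*(414 + 155) + 2*(375 + 155) = 2198 mm
Vc = 0.33 * sqrt(30) * 2198 * 155 / 1000
= 615.79 kN

615.79


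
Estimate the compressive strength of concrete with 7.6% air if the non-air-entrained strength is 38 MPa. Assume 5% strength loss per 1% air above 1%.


Strength loss = (7.6 - 1) * 5 = 33.0%
f'c = 38 * (1 - 33.0/100)
= 25.46 MPa

25.46


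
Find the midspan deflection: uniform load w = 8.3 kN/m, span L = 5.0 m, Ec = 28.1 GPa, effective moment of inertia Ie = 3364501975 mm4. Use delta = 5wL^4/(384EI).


Convert: L = 5.0 m = 5000 mm, Ec = 28.1 GPa = 28100 MPa
delta = 5 * 8.3 * 5000^4 / (384 * 28100 * 3364501975)
= 0.71 mm

0.71


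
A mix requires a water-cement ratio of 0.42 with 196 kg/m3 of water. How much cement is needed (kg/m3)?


Cement = water / (w/c)
= 196 / 0.42
= 466.7 kg/m3

466.7


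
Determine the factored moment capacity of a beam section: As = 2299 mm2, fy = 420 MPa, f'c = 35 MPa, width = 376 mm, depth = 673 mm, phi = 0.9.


a = As * fy / (0.85 * f'c * b)
= 2299 * 420 / (0.85 * 35 * 376)
= 86.3204 mm
Mn = As * fy * (d - a/2) / 10^6
= 608.1607 kN-m
phi*Mn = 0.9 * 608.1607 = 547.34 kN-m

547.34


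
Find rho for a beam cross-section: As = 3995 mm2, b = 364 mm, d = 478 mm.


rho = As / (b * d)
= 3995 / (364 * 478)
= 0.023

0.023


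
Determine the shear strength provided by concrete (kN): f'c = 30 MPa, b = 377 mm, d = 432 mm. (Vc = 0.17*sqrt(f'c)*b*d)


Vc = 0.17 * sqrt(30) * 377 * 432 / 1000
= 151.65 kN

151.65


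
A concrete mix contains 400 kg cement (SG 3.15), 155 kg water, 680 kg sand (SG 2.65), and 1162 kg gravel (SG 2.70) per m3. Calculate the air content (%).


Vol cement = 400 / (3.15 * 1000) = 0.126984 m3
Vol water = 155 / 1000 = 0.155 m3
Vol sand = 680 / (2.65 * 1000) = 0.256604 m3
Vol gravel = 1162 / (2.70 * 1000) = 0.43037 m3
Total solid + water volume = 0.968958 m3
Air = (1 - 0.968958) * 100 = 3.1%

3.1


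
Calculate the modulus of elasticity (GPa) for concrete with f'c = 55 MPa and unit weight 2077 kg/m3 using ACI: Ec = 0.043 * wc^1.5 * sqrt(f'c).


Ec = 0.043 * 2077^1.5 * sqrt(55) / 1000
= 30.19 GPa

30.19


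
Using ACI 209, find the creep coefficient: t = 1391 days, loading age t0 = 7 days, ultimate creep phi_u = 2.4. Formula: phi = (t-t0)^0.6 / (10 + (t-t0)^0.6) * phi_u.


dt = 1391 - 7 = 1384
phi = 1384^0.6 / (10 + 1384^0.6) * 2.4
= 2.123

2.123


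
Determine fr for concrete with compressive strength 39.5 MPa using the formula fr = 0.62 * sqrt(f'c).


fr = 0.62 * sqrt(39.5)
= 3.897 MPa

3.897


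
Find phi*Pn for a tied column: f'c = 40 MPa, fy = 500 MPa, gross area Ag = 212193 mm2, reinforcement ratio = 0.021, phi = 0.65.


Ast = rho * Ag = 0.021 * 212193 = 4456.053 mm2
phi*Pn = 0.65 * 0.80 * (0.85 * 40 * (212193 - 4456.053) + 500 * 4456.053) / 1000
= 4831.36 kN

4831.36


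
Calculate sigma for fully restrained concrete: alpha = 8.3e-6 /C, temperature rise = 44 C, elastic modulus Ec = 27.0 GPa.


sigma = alpha * dT * Ec
= 8.3e-6 * 44 * 27.0 * 1000
= 9.86 MPa

9.86


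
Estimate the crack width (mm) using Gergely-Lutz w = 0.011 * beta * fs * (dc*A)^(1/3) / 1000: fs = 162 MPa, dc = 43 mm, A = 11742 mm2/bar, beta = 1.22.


w = 0.011 * beta * fs * (dc * A)^(1/3) / 1000
= 0.011 * 1.22 * 162 * (43 * 11742)^(1/3) / 1000
= 0.173 mm

0.173


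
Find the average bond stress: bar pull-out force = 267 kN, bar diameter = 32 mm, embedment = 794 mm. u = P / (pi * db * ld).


u = P / (pi * db * ld)
= 267 * 1000 / (pi * 32 * 794)
= 3.345 MPa

3.345
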